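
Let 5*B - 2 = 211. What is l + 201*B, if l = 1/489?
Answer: 20935562/2445 ≈ 8562.6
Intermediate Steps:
B = 213/5 (B = ⅖ + (⅕)*211 = ⅖ + 211/5 = 213/5 ≈ 42.600)
l = 1/489 ≈ 0.0020450
l + 201*B = 1/489 + 201*(213/5) = 1/489 + 42813/5 = 20935562/2445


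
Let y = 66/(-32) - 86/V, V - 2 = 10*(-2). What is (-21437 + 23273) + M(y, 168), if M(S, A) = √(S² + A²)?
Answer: 1836 + √585405745/144 ≈ 2004.0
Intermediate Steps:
V = -18 (V = 2 + 10*(-2) = 2 - 20 = -18)
y = 391/144 (y = 66/(-32) - 86/(-18) = 66*(-1/32) - 86*(-1/18) = -33/16 + 43/9 = 391/144 ≈ 2.7153)
M(S, A) = √(A² + S²)
(-21437 + 23273) + M(y, 168) = (-21437 + 23273) + √(168² + (391/144)²) = 1836 + √(28224 + 152881/20736) = 1836 + √(585405745/20736) = 1836 + √585405745/144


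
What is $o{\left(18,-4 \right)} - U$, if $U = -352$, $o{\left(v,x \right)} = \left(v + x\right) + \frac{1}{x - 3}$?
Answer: $\frac{2561}{7} \approx 365.86$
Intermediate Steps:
$o{\left(v,x \right)} = v + x + \frac{1}{-3 + x}$ ($o{\left(v,x \right)} = \left(v + x\right) + \frac{1}{-3 + x} = v + x + \frac{1}{-3 + x}$)
$o{\left(18,-4 \right)} - U = \frac{1 + \left(-4\right)^{2} - 54 - -12 + 18 \left(-4\right)}{-3 - 4} - -352 = \frac{1 + 16 - 54 + 12 - 72}{-7} + 352 = \left(- \frac{1}{7}\right) \left(-97\right) + 352 = \frac{97}{7} + 352 = \frac{2561}{7}$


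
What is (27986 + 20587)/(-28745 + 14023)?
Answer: -48573/14722 ≈ -3.2993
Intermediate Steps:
(27986 + 20587)/(-28745 + 14023) = 48573/(-14722) = 48573*(-1/14722) = -48573/14722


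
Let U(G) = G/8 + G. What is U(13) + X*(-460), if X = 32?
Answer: -117643/8 ≈ -14705.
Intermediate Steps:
U(G) = 9*G/8 (U(G) = G*(⅛) + G = G/8 + G = 9*G/8)
U(13) + X*(-460) = (9/8)*13 + 32*(-460) = 117/8 - 14720 = -117643/8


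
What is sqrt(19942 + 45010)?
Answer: 2*sqrt(16238) ≈ 254.86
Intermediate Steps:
sqrt(19942 + 45010) = sqrt(64952) = 2*sqrt(16238)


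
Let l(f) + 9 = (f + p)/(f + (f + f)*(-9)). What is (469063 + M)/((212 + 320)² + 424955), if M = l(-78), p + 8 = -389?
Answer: 621965129/938780154 ≈ 0.66253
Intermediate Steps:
p = -397 (p = -8 - 389 = -397)
l(f) = -9 - (-397 + f)/(17*f) (l(f) = -9 + (f - 397)/(f + (f + f)*(-9)) = -9 + (-397 + f)/(f + (2*f)*(-9)) = -9 + (-397 + f)/(f - 18*f) = -9 + (-397 + f)/((-17*f)) = -9 + (-397 + f)*(-1/(17*f)) = -9 - (-397 + f)/(17*f))
M = -12409/1326 (M = (1/17)*(397 - 154*(-78))/(-78) = (1/17)*(-1/78)*(397 + 12012) = (1/17)*(-1/78)*12409 = -12409/1326 ≈ -9.3582)
(469063 + M)/((212 + 320)² + 424955) = (469063 - 12409/1326)/((212 + 320)² + 424955) = 621965129/(1326*(532² + 424955)) = 621965129/(1326*(283024 + 424955)) = (621965129/1326)/707979 = (621965129/1326)*(1/707979) = 621965129/938780154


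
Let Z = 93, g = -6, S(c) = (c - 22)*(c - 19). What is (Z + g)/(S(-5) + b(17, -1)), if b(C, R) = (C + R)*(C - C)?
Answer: 29/216 ≈ 0.13426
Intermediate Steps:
S(c) = (-22 + c)*(-19 + c)
b(C, R) = 0 (b(C, R) = (C + R)*0 = 0)
(Z + g)/(S(-5) + b(17, -1)) = (93 - 6)/((418 + (-5)² - 41*(-5)) + 0) = 87/((418 + 25 + 205) + 0) = 87/(648 + 0) = 87/648 = 87*(1/648) = 29/216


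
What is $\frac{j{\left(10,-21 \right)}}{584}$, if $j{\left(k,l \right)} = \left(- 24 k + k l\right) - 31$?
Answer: $- \frac{481}{584} \approx -0.82363$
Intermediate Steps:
$j{\left(k,l \right)} = -31 - 24 k + k l$
$\frac{j{\left(10,-21 \right)}}{584} = \frac{-31 - 240 + 10 \left(-21\right)}{584} = \left(-31 - 240 - 210\right) \frac{1}{584} = \left(-481\right) \frac{1}{584} = - \frac{481}{584}$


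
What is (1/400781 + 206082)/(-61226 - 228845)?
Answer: -82593750043/116254945451 ≈ -0.71045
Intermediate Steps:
(1/400781 + 206082)/(-61226 - 228845) = (1/400781 + 206082)/(-290071) = (82593750043/400781)*(-1/290071) = -82593750043/116254945451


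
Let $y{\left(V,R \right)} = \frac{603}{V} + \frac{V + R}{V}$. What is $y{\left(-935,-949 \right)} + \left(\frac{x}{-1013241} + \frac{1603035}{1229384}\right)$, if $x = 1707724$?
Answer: $\frac{1151392802241629}{1164694225763640} \approx 0.98858$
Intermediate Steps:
$y{\left(V,R \right)} = \frac{603}{V} + \frac{R + V}{V}$
$y{\left(-935,-949 \right)} + \left(\frac{x}{-1013241} + \frac{1603035}{1229384}\right) = \frac{603 - 949 - 935}{-935} + \left(\frac{1707724}{-1013241} + \frac{1603035}{1229384}\right) = \left(- \frac{1}{935}\right) \left(-1281\right) + \left(1707724 \left(- \frac{1}{1013241}\right) + 1603035 \cdot \frac{1}{1229384}\right) = \frac{1281}{935} + \left(- \frac{1707724}{1013241} + \frac{1603035}{1229384}\right) = \frac{1281}{935} - \frac{475187775581}{1245662273544} = \frac{1151392802241629}{1164694225763640}$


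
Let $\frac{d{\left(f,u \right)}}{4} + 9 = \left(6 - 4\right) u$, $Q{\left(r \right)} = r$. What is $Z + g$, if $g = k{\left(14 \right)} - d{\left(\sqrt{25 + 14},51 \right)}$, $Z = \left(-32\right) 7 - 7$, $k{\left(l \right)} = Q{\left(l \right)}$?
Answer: $-589$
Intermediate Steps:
$k{\left(l \right)} = l$
$Z = -231$ ($Z = -224 - 7 = -231$)
$d{\left(f,u \right)} = -36 + 8 u$ ($d{\left(f,u \right)} = -36 + 4 \left(6 - 4\right) u = -36 + 4 \cdot 2 u = -36 + 8 u$)
$g = -358$ ($g = 14 - \left(-36 + 8 \cdot 51\right) = 14 - \left(-36 + 408\right) = 14 - 372 = -358$)
$Z + g = -231 - 358 = -589$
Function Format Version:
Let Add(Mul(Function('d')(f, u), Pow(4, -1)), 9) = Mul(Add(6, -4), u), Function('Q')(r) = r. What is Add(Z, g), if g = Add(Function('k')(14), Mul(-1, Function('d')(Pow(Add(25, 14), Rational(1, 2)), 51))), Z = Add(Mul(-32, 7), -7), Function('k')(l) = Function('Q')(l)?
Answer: -589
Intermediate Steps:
Function('k')(l) = l
Z = -231 (Z = Add(-224, -7) = -231)
Function('d')(f, u) = Add(-36, Mul(8, u)) (Function('d')(f, u) = Add(-36, Mul(4, Mul(Add(6, -4), u))) = Add(-36, Mul(4, Mul(2, u))) = Add(-36, Mul(8, u)))
g = -358 (g = Add(14, Mul(-1, Add(-36, Mul(8, 51)))) = Add(14, Mul(-1, Add(-36, 408))) = Add(14, Mul(-1, 372)) = Add(14, -372) = -358)
Add(Z, g) = Add(-231, -358) = -589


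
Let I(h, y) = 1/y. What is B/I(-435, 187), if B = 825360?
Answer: 154342320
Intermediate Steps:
B/I(-435, 187) = 825360/(1/187) = 825360*187 = 154342320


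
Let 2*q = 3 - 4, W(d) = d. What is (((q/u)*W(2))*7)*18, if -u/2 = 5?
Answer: 63/5 ≈ 12.600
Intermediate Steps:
u = -10 (u = -2*5 = -10)
q = -½ (q = (3 - 4)/2 = (½)*(-1) = -½ ≈ -0.50000)
(((q/u)*W(2))*7)*18 = ((-½/(-10)*2)*7)*18 = ((-½*(-⅒)*2)*7)*18 = (((1/20)*2)*7)*18 = ((⅒)*7)*18 = (7/10)*18 = 63/5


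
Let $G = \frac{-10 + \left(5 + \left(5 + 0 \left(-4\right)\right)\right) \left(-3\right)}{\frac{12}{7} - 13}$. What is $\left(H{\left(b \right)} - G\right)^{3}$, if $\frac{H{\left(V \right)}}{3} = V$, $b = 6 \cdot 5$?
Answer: $\frac{318611987000}{493039} \approx 6.4622 \cdot 10^{5}$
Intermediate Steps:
$b = 30$
$H{\left(V \right)} = 3 V$
$G = \frac{280}{79}$ ($G = \frac{-10 + \left(5 + \left(5 + 0\right)\right) \left(-3\right)}{12 \cdot \frac{1}{7} - 13} = \frac{-10 + \left(5 + 5\right) \left(-3\right)}{\frac{12}{7} - 13} = \frac{-10 + 10 \left(-3\right)}{- \frac{79}{7}} = \left(-10 - 30\right) \left(- \frac{7}{79}\right) = \left(-40\right) \left(- \frac{7}{79}\right) = \frac{280}{79} \approx 3.5443$)
$\left(H{\left(b \right)} - G\right)^{3} = \left(3 \cdot 30 - \frac{280}{79}\right)^{3} = \left(90 - \frac{280}{79}\right)^{3} = \left(\frac{6830}{79}\right)^{3} = \frac{318611987000}{493039}$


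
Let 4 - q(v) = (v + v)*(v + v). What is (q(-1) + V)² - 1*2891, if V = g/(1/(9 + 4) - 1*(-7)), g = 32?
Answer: -1518523/529 ≈ -2870.6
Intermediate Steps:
q(v) = 4 - 4*v² (q(v) = 4 - (v + v)*(v + v) = 4 - 2*v*2*v = 4 - 4*v²)
V = 104/23 (V = 32/(1/(9 + 4) - 1*(-7)) = 32/(1/13 + 7) = 32/(92/13) = 32*(13/92) = 104/23 ≈ 4.5217)
(q(-1) + V)² - 1*2891 = ((4 - 4*(-1)²) + 104/23)² - 1*2891 = ((4 - 4*1) + 104/23)² - 2891 = ((4 - 4) + 104/23)² - 2891 = (0 + 104/23)² - 2891 = (104/23)² - 2891 = 10816/529 - 2891 = -1518523/529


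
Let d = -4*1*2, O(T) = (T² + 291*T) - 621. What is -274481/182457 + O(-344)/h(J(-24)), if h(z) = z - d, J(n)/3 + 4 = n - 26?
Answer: -295956391/2554398 ≈ -115.86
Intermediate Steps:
O(T) = -621 + T² + 291*T
J(n) = -90 + 3*n (J(n) = -12 + 3*(n - 26) = -12 + 3*(-26 + n) = -12 + (-78 + 3*n) = -90 + 3*n)
d = -8 (d = -4*2 = -8)
h(z) = 8 + z (h(z) = z - 1*(-8) = z + 8 = 8 + z)
-274481/182457 + O(-344)/h(J(-24)) = -274481/182457 + (-621 + (-344)² + 291*(-344))/(8 + (-90 + 3*(-24))) = -274481*1/182457 + (-621 + 118336 - 100104)/(8 + (-90 - 72)) = -274481/182457 + 17611/(8 - 162) = -274481/182457 + 17611/(-154) = -274481/182457 + 17611*(-1/154) = -274481/182457 - 1601/14 = -295956391/2554398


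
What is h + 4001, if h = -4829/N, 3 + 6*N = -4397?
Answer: 801517/200 ≈ 4007.6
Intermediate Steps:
N = -2200/3 (N = -1/2 + (1/6)*(-4397) = -1/2 - 4397/6 = -2200/3 ≈ -733.33)
h = 1317/200 (h = -4829/(-2200/3) = -4829*(-3/2200) = 1317/200 ≈ 6.5850)
h + 4001 = 1317/200 + 4001 = 801517/200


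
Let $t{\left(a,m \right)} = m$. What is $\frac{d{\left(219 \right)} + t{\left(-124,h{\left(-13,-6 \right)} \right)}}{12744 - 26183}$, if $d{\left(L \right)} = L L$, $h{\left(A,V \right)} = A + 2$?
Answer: $- \frac{47950}{13439} \approx -3.568$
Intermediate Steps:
$h{\left(A,V \right)} = 2 + A$
$d{\left(L \right)} = L^{2}$
$\frac{d{\left(219 \right)} + t{\left(-124,h{\left(-13,-6 \right)} \right)}}{12744 - 26183} = \frac{219^{2} + \left(2 - 13\right)}{12744 - 26183} = \frac{47961 - 11}{-13439} = 47950 \left(- \frac{1}{13439}\right) = - \frac{47950}{13439}$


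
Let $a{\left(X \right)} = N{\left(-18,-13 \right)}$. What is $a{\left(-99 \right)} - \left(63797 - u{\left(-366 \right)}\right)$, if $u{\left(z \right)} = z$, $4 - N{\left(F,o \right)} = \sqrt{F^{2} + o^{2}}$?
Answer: $-64159 - \sqrt{493} \approx -64181.0$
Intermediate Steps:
$N{\left(F,o \right)} = 4 - \sqrt{F^{2} + o^{2}}$
$a{\left(X \right)} = 4 - \sqrt{493}$ ($a{\left(X \right)} = 4 - \sqrt{\left(-18\right)^{2} + \left(-13\right)^{2}} = 4 - \sqrt{324 + 169} = 4 - \sqrt{493}$)
$a{\left(-99 \right)} - \left(63797 - u{\left(-366 \right)}\right) = \left(4 - \sqrt{493}\right) - \left(63797 - -366\right) = \left(4 - \sqrt{493}\right) - \left(63797 + 366\right) = \left(4 - \sqrt{493}\right) - 64163 = -64159 - \sqrt{493}$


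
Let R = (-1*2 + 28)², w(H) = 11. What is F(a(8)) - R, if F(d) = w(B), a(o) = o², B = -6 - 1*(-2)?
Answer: -665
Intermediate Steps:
B = -4 (B = -6 + 2 = -4)
R = 676 (R = (-2 + 28)² = 26² = 676)
F(d) = 11
F(a(8)) - R = 11 - 1*676 = 11 - 676 = -665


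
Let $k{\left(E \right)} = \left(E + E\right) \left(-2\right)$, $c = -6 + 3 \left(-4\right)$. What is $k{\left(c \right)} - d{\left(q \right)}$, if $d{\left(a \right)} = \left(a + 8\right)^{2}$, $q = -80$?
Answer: $-5112$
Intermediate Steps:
$c = -18$ ($c = -6 - 12 = -18$)
$d{\left(a \right)} = \left(8 + a\right)^{2}$
$k{\left(E \right)} = - 4 E$ ($k{\left(E \right)} = 2 E \left(-2\right) = - 4 E$)
$k{\left(c \right)} - d{\left(q \right)} = \left(-4\right) \left(-18\right) - \left(8 - 80\right)^{2} = 72 - \left(-72\right)^{2} = 72 - 5184 = -5112$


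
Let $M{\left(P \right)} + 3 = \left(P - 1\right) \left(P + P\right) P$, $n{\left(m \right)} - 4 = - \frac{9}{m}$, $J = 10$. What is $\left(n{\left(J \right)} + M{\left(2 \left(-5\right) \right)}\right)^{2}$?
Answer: $\frac{483956001}{100} \approx 4.8396 \cdot 10^{6}$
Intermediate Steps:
$n{\left(m \right)} = 4 - \frac{9}{m}$
$M{\left(P \right)} = -3 + 2 P^{2} \left(-1 + P\right)$ ($M{\left(P \right)} = -3 + \left(P - 1\right) \left(P + P\right) P = -3 + \left(-1 + P\right) 2 P P = -3 + 2 P \left(-1 + P\right) P = -3 + 2 P^{2} \left(-1 + P\right)$)
$\left(n{\left(J \right)} + M{\left(2 \left(-5\right) \right)}\right)^{2} = \left(\left(4 - \frac{9}{10}\right) - \left(3 + 200 + 2000\right)\right)^{2} = \left(\left(4 - \frac{9}{10}\right) - 2203\right)^{2} = \left(\frac{31}{10} - 2203\right)^{2} = \left(- \frac{21999}{10}\right)^{2} = \frac{483956001}{100}$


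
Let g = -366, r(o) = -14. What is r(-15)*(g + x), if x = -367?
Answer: 10262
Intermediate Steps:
r(-15)*(g + x) = -14*(-366 - 367) = -14*(-733) = 10262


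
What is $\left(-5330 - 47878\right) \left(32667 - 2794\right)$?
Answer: $-1589482584$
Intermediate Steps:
$\left(-5330 - 47878\right) \left(32667 - 2794\right) = - 53208 \left(32667 - 2794\right) = \left(-53208\right) 29873 = -1589482584$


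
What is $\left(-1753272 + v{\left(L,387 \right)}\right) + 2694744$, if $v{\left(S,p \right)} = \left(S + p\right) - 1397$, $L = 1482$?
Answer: $941944$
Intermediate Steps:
$v{\left(S,p \right)} = -1397 + S + p$
$\left(-1753272 + v{\left(L,387 \right)}\right) + 2694744 = \left(-1753272 + \left(-1397 + 1482 + 387\right)\right) + 2694744 = \left(-1753272 + 472\right) + 2694744 = -1752800 + 2694744 = 941944$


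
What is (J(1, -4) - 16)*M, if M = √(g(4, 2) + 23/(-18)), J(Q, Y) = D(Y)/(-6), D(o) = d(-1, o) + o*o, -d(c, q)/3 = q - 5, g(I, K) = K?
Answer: -139*√26/36 ≈ -19.688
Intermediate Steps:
d(c, q) = 15 - 3*q (d(c, q) = -3*(q - 5) = -3*(-5 + q) = 15 - 3*q)
D(o) = 15 + o² - 3*o (D(o) = (15 - 3*o) + o*o = (15 - 3*o) + o² = 15 + o² - 3*o)
J(Q, Y) = -5/2 + Y/2 - Y²/6 (J(Q, Y) = (15 + Y² - 3*Y)/(-6) = (15 + Y² - 3*Y)*(-⅙) = -5/2 + Y/2 - Y²/6)
M = √26/6 (M = √(2 + 23/(-18)) = √(2 + 23*(-1/18)) = √(2 - 23/18) = √(13/18) = √26/6 ≈ 0.84984)
(J(1, -4) - 16)*M = ((-5/2 + (½)*(-4) - ⅙*(-4)²) - 16)*(√26/6) = ((-5/2 - 2 - ⅙*16) - 16)*(√26/6) = ((-5/2 - 2 - 8/3) - 16)*(√26/6) = (-43/6 - 16)*(√26/6) = -139*√26/36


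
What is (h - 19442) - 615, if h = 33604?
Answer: 13547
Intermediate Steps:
(h - 19442) - 615 = (33604 - 19442) - 615 = 14162 - 615 = 13547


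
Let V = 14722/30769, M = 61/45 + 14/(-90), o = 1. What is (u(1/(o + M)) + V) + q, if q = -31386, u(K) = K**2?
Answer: -116849065327/3723049 ≈ -31385.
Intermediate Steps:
M = 6/5 (M = 61*(1/45) + 14*(-1/90) = 61/45 - 7/45 = 6/5 ≈ 1.2000)
V = 14722/30769 (V = 14722*(1/30769) = 14722/30769 ≈ 0.47847)
(u(1/(o + M)) + V) + q = ((1/(1 + 6/5))**2 + 14722/30769) - 31386 = ((1/(11/5))**2 + 14722/30769) - 31386 = ((5/11)**2 + 14722/30769) - 31386 = (25/121 + 14722/30769) - 31386 = 2550587/3723049 - 31386 = -116849065327/3723049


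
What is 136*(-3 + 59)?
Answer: 7616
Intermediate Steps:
136*(-3 + 59) = 136*56 = 7616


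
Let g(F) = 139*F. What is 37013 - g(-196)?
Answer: 64257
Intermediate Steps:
37013 - g(-196) = 37013 - 139*(-196) = 37013 - 1*(-27244) = 37013 + 27244 = 64257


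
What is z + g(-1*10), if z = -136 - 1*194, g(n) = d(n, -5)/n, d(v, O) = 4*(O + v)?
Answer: -324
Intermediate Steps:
d(v, O) = 4*O + 4*v
g(n) = (-20 + 4*n)/n (g(n) = (4*(-5) + 4*n)/n = (-20 + 4*n)/n)
z = -330 (z = -136 - 194 = -330)
z + g(-1*10) = -330 + (4 - 20/((-1*10))) = -330 + (4 - 20/(-10)) = -330 + (4 - 20*(-⅒)) = -330 + (4 + 2) = -330 + 6 = -324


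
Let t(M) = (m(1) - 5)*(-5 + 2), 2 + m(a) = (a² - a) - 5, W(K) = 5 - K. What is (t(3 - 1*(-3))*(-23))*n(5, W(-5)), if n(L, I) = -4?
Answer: 3312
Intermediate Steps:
m(a) = -7 + a² - a (m(a) = -2 + ((a² - a) - 5) = -2 + (-5 + a² - a) = -7 + a² - a)
t(M) = 36 (t(M) = ((-7 + 1² - 1*1) - 5)*(-5 + 2) = ((-7 + 1 - 1) - 5)*(-3) = (-7 - 5)*(-3) = -12*(-3) = 36)
(t(3 - 1*(-3))*(-23))*n(5, W(-5)) = (36*(-23))*(-4) = -828*(-4) = 3312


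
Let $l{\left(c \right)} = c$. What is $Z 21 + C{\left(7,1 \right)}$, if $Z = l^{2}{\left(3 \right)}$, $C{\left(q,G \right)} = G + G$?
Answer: $191$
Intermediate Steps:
$C{\left(q,G \right)} = 2 G$
$Z = 9$ ($Z = 3^{2} = 9$)
$Z 21 + C{\left(7,1 \right)} = 9 \cdot 21 + 2 \cdot 1 = 189 + 2 = 191$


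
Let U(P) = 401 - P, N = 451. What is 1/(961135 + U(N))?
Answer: 1/961085 ≈ 1.0405e-6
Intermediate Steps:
1/(961135 + U(N)) = 1/(961135 + (401 - 1*451)) = 1/(961135 + (401 - 451)) = 1/(961135 - 50) = 1/961085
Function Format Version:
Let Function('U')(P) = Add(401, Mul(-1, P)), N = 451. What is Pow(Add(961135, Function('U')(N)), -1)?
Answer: Rational(1, 961085) ≈ 1.0405e-6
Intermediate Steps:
Pow(Add(961135, Function('U')(N)), -1) = Pow(Add(961135, Add(401, Mul(-1, 451))), -1) = Pow(Add(961135, Add(401, -451)), -1) = Pow(Add(961135, -50), -1) = Pow(961085, -1) = Rational(1, 961085)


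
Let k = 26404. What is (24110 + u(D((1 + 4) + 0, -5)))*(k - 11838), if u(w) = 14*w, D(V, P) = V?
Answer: 352205880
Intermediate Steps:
(24110 + u(D((1 + 4) + 0, -5)))*(k - 11838) = (24110 + 14*((1 + 4) + 0))*(26404 - 11838) = (24110 + 14*(5 + 0))*14566 = (24110 + 14*5)*14566 = (24110 + 70)*14566 = 24180*14566 = 352205880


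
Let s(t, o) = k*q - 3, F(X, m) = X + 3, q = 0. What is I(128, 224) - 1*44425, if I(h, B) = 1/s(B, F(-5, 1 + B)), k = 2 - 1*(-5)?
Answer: -133276/3 ≈ -44425.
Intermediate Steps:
k = 7 (k = 2 + 5 = 7)
F(X, m) = 3 + X
s(t, o) = -3 (s(t, o) = 7*0 - 3 = 0 - 3 = -3)
I(h, B) = -1/3 (I(h, B) = 1/(-3) = -1/3)
I(128, 224) - 1*44425 = -1/3 - 1*44425 = -1/3 - 44425 = -133276/3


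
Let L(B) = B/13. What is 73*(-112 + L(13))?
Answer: -8103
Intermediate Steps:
L(B) = B/13 (L(B) = B*(1/13) = B/13)
73*(-112 + L(13)) = 73*(-112 + (1/13)*13) = 73*(-112 + 1) = 73*(-111) = -8103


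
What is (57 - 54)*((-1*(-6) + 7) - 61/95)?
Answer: 3522/95 ≈ 37.074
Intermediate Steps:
(57 - 54)*((-1*(-6) + 7) - 61/95) = 3*((6 + 7) - 61*1/95) = 3*(13 - 61/95) = 3*(1174/95) = 3522/95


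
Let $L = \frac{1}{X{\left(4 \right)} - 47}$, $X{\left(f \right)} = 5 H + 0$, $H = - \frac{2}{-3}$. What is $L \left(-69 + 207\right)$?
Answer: $- \frac{414}{131} \approx -3.1603$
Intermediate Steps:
$H = \frac{2}{3}$ ($H = \left(-2\right) \left(- \frac{1}{3}\right) = \frac{2}{3} \approx 0.66667$)
$X{\left(f \right)} = \frac{10}{3}$ ($X{\left(f \right)} = 5 \cdot \frac{2}{3} + 0 = \frac{10}{3} + 0 = \frac{10}{3}$)
$L = - \frac{3}{131}$ ($L = \frac{1}{\frac{10}{3} - 47} = \frac{1}{- \frac{131}{3}} = - \frac{3}{131} \approx -0.022901$)
$L \left(-69 + 207\right) = - \frac{3 \left(-69 + 207\right)}{131} = \left(- \frac{3}{131}\right) 138 = - \frac{414}{131}$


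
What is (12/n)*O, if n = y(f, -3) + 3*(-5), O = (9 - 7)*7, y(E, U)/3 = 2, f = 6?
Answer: -56/3 ≈ -18.667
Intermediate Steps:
y(E, U) = 6 (y(E, U) = 3*2 = 6)
O = 14 (O = 2*7 = 14)
n = -9 (n = 6 + 3*(-5) = 6 - 15 = -9)
(12/n)*O = (12/(-9))*14 = (12*(-1/9))*14 = -4/3*14 = -56/3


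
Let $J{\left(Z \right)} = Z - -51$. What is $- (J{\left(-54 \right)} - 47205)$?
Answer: $47208$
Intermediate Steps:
$J{\left(Z \right)} = 51 + Z$ ($J{\left(Z \right)} = Z + 51 = 51 + Z$)
$- (J{\left(-54 \right)} - 47205) = - (\left(51 - 54\right) - 47205) = - (-3 - 47205) = \left(-1\right) \left(-47208\right) = 47208$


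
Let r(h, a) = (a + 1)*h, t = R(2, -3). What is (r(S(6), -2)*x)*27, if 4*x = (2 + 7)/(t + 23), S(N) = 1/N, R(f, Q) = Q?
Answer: -81/160 ≈ -0.50625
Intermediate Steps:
S(N) = 1/N
t = -3
r(h, a) = h*(1 + a) (r(h, a) = (1 + a)*h = h*(1 + a))
x = 9/80 (x = ((2 + 7)/(-3 + 23))/4 = (9/20)/4 = (9*(1/20))/4 = (¼)*(9/20) = 9/80 ≈ 0.11250)
(r(S(6), -2)*x)*27 = (((1 - 2)/6)*(9/80))*27 = (((⅙)*(-1))*(9/80))*27 = -⅙*9/80*27 = -3/160*27 = -81/160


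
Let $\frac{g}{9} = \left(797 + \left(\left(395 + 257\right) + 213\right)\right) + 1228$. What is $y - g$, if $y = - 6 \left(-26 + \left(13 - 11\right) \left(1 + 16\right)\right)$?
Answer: $-26058$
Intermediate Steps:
$y = -48$ ($y = - 6 \left(-26 + 2 \cdot 17\right) = - 6 \left(-26 + 34\right) = \left(-6\right) 8 = -48$)
$g = 26010$ ($g = 9 \left(\left(797 + \left(\left(395 + 257\right) + 213\right)\right) + 1228\right) = 9 \left(\left(797 + \left(652 + 213\right)\right) + 1228\right) = 9 \left(\left(797 + 865\right) + 1228\right) = 9 \left(1662 + 1228\right) = 9 \cdot 2890 = 26010$)
$y - g = -48 - 26010 = -26058$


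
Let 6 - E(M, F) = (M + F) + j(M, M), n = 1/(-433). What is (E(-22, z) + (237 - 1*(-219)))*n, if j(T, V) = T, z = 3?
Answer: -503/433 ≈ -1.1617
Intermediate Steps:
n = -1/433 ≈ -0.0023095
E(M, F) = 6 - F - 2*M (E(M, F) = 6 - ((M + F) + M) = 6 - ((F + M) + M) = 6 - (F + 2*M) = 6 + (-F - 2*M) = 6 - F - 2*M)
(E(-22, z) + (237 - 1*(-219)))*n = ((6 - 1*3 - 2*(-22)) + (237 - 1*(-219)))*(-1/433) = ((6 - 3 + 44) + (237 + 219))*(-1/433) = (47 + 456)*(-1/433) = 503*(-1/433) = -503/433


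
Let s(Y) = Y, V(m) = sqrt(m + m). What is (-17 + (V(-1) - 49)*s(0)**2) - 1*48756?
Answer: -48773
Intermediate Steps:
V(m) = sqrt(2)*sqrt(m) (V(m) = sqrt(2*m) = sqrt(2)*sqrt(m))
(-17 + (V(-1) - 49)*s(0)**2) - 1*48756 = (-17 + (sqrt(2)*sqrt(-1) - 49)*0**2) - 1*48756 = (-17 + (sqrt(2)*I - 49)*0) - 48756 = (-17 + (I*sqrt(2) - 49)*0) - 48756 = (-17 + (-49 + I*sqrt(2))*0) - 48756 = (-17 + 0) - 48756 = -17 - 48756 = -48773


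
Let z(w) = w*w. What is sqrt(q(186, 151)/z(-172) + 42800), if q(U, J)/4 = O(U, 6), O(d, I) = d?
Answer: sqrt(316548986)/86 ≈ 206.88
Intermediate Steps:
q(U, J) = 4*U
z(w) = w**2
sqrt(q(186, 151)/z(-172) + 42800) = sqrt((4*186)/((-172)**2) + 42800) = sqrt(744/29584 + 42800) = sqrt(744*(1/29584) + 42800) = sqrt(93/3698 + 42800) = sqrt(158274493/3698) = sqrt(316548986)/86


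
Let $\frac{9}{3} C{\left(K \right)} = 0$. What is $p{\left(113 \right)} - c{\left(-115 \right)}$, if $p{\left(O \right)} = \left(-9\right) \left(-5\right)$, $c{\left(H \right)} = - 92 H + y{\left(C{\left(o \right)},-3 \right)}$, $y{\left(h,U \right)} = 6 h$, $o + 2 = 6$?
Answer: $-10535$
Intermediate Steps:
$o = 4$ ($o = -2 + 6 = 4$)
$C{\left(K \right)} = 0$ ($C{\left(K \right)} = \frac{1}{3} \cdot 0 = 0$)
$c{\left(H \right)} = - 92 H$ ($c{\left(H \right)} = - 92 H + 6 \cdot 0 = - 92 H + 0 = - 92 H$)
$p{\left(O \right)} = 45$
$p{\left(113 \right)} - c{\left(-115 \right)} = 45 - \left(-92\right) \left(-115\right) = 45 - 10580 = -10535$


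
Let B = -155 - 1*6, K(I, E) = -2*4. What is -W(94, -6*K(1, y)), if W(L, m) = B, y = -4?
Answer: 161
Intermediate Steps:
K(I, E) = -8
B = -161 (B = -155 - 6 = -161)
W(L, m) = -161
-W(94, -6*K(1, y)) = -1*(-161) = 161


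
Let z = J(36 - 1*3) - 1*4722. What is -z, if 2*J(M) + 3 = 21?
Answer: 4713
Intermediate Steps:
J(M) = 9 (J(M) = -3/2 + (1/2)*21 = -3/2 + 21/2 = 9)
z = -4713 (z = 9 - 1*4722 = 9 - 4722 = -4713)
-z = -1*(-4713) = 4713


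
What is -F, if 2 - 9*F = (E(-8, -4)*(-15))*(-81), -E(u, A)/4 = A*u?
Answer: -155522/9 ≈ -17280.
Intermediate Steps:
E(u, A) = -4*A*u
F = 155522/9 (F = 2/9 - -4*(-4)*(-8)*(-15)*(-81)/9 = 2/9 - (-128*(-15))*(-81)/9 = 2/9 - 640*(-81)/3 = 2/9 - ⅑*(-155520) = 2/9 + 17280 = 155522/9 ≈ 17280.)
-F = -1*155522/9 = -155522/9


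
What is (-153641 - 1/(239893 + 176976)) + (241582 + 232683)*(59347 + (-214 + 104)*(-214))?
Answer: 16387224362964765/416869 ≈ 3.9310e+10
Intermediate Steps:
(-153641 - 1/(239893 + 176976)) + (241582 + 232683)*(59347 + (-214 + 104)*(-214)) = (-153641 - 1/416869) + 474265*(59347 - 110*(-214)) = (-153641 - 1*1/416869) + 474265*(59347 + 23540) = (-153641 - 1/416869) + 474265*82887 = -64048170030/416869 + 39310403055 = 16387224362964765/416869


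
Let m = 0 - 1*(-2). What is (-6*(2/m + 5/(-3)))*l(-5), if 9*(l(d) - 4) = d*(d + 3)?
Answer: 184/9 ≈ 20.444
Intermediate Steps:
m = 2 (m = 0 + 2 = 2)
l(d) = 4 + d*(3 + d)/9 (l(d) = 4 + (d*(d + 3))/9 = 4 + (d*(3 + d))/9 = 4 + d*(3 + d)/9)
(-6*(2/m + 5/(-3)))*l(-5) = (-6*(2/2 + 5/(-3)))*(4 + (⅓)*(-5) + (⅑)*(-5)²) = (-6*(2*(½) + 5*(-⅓)))*(4 - 5/3 + (⅑)*25) = (-6*(1 - 5/3))*(4 - 5/3 + 25/9) = -6*(-⅔)*(46/9) = 4*(46/9) = 184/9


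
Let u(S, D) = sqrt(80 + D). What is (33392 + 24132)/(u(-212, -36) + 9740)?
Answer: 140070940/23716889 - 28762*sqrt(11)/23716889 ≈ 5.9019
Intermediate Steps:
(33392 + 24132)/(u(-212, -36) + 9740) = (33392 + 24132)/(sqrt(80 - 36) + 9740) = 57524/(sqrt(44) + 9740) = 57524/(2*sqrt(11) + 9740) = 57524/(9740 + 2*sqrt(11))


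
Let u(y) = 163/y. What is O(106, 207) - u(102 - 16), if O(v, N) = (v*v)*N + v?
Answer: 200032225/86 ≈ 2.3260e+6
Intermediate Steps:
O(v, N) = v + N*v**2 (O(v, N) = v**2*N + v = N*v**2 + v = v + N*v**2)
O(106, 207) - u(102 - 16) = 106*(1 + 207*106) - 163/(102 - 16) = 106*(1 + 21942) - 163/86 = 106*21943 - 163/86 = 2325958 - 1*163/86 = 2325958 - 163/86 = 200032225/86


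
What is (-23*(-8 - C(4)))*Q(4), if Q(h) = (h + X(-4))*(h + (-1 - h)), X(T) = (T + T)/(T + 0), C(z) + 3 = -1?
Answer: -552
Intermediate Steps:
C(z) = -4 (C(z) = -3 - 1 = -4)
X(T) = 2 (X(T) = (2*T)/T = 2)
Q(h) = -2 - h (Q(h) = (h + 2)*(h + (-1 - h)) = (2 + h)*(-1) = -2 - h)
(-23*(-8 - C(4)))*Q(4) = (-23*(-8 - 1*(-4)))*(-2 - 1*4) = (-23*(-8 + 4))*(-2 - 4) = -23*(-4)*(-6) = 92*(-6) = -552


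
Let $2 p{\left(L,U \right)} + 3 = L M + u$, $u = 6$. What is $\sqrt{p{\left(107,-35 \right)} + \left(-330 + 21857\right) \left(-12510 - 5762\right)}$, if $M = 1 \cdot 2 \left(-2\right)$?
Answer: $\frac{i \sqrt{1573366226}}{2} \approx 19833.0 i$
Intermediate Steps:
$M = -4$ ($M = 2 \left(-2\right) = -4$)
$p{\left(L,U \right)} = \frac{3}{2} - 2 L$ ($p{\left(L,U \right)} = - \frac{3}{2} + \frac{L \left(-4\right) + 6}{2} = - \frac{3}{2} + \frac{- 4 L + 6}{2} = - \frac{3}{2} + \frac{6 - 4 L}{2} = - \frac{3}{2} - \left(-3 + 2 L\right) = \frac{3}{2} - 2 L$)
$\sqrt{p{\left(107,-35 \right)} + \left(-330 + 21857\right) \left(-12510 - 5762\right)} = \sqrt{\left(\frac{3}{2} - 214\right) + \left(-330 + 21857\right) \left(-12510 - 5762\right)} = \sqrt{\left(\frac{3}{2} - 214\right) + 21527 \left(-18272\right)} = \sqrt{- \frac{425}{2} - 393341344} = \sqrt{- \frac{786683113}{2}} = \frac{i \sqrt{1573366226}}{2}$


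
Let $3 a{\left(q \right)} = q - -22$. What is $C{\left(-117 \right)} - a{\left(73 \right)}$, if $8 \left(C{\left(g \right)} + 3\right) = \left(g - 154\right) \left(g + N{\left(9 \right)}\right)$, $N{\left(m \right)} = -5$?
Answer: $\frac{49177}{12} \approx 4098.1$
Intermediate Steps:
$a{\left(q \right)} = \frac{22}{3} + \frac{q}{3}$ ($a{\left(q \right)} = \frac{q - -22}{3} = \frac{q + 22}{3} = \frac{22 + q}{3} = \frac{22}{3} + \frac{q}{3}$)
$C{\left(g \right)} = -3 + \frac{\left(-154 + g\right) \left(-5 + g\right)}{8}$ ($C{\left(g \right)} = -3 + \frac{\left(g - 154\right) \left(g - 5\right)}{8} = -3 + \frac{\left(-154 + g\right) \left(-5 + g\right)}{8}$)
$C{\left(-117 \right)} - a{\left(73 \right)} = \left(\frac{373}{4} - - \frac{18603}{8} + \frac{\left(-117\right)^{2}}{8}\right) - \left(\frac{22}{3} + \frac{1}{3} \cdot 73\right) = \left(\frac{373}{4} + \frac{18603}{8} + \frac{1}{8} \cdot 13689\right) - \left(\frac{22}{3} + \frac{73}{3}\right) = \left(\frac{373}{4} + \frac{18603}{8} + \frac{13689}{8}\right) - \frac{95}{3} = \frac{16519}{4} - \frac{95}{3} = \frac{49177}{12}$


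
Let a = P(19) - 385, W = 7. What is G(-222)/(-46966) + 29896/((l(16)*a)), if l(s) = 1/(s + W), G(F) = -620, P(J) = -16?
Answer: -16146974354/9416683 ≈ -1714.7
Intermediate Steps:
l(s) = 1/(7 + s) (l(s) = 1/(s + 7) = 1/(7 + s))
a = -401 (a = -16 - 385 = -401)
G(-222)/(-46966) + 29896/((l(16)*a)) = -620/(-46966) + 29896/((-401/(7 + 16))) = -620*(-1/46966) + 29896/((-401/23)) = 310/23483 + 29896/(((1/23)*(-401))) = 310/23483 + 29896/(-401/23) = 310/23483 + 29896*(-23/401) = 310/23483 - 687608/401 = -16146974354/9416683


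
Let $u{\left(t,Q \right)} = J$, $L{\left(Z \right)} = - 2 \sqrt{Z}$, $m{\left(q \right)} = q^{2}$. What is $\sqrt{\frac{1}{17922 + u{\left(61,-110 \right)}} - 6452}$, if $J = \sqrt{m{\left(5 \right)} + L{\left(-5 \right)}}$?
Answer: $\sqrt{\frac{-115632743 - 6452 \sqrt{25 - 2 i \sqrt{5}}}{17922 + \sqrt{25 - 2 i \sqrt{5}}}} \approx 7.0 \cdot 10^{-12} + 80.324 i$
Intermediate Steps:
$J = \sqrt{25 - 2 i \sqrt{5}}$ ($J = \sqrt{5^{2} - 2 \sqrt{-5}} = \sqrt{25 - 2 i \sqrt{5}} \approx 5.0198 - 0.44545 i$)
$u{\left(t,Q \right)} = \sqrt{25 - 2 i \sqrt{5}}$
$\sqrt{\frac{1}{17922 + u{\left(61,-110 \right)}} - 6452} = \sqrt{\frac{1}{17922 + \sqrt{25 - 2 i \sqrt{5}}} - 6452} = \sqrt{-6452 + \frac{1}{17922 + \sqrt{25 - 2 i \sqrt{5}}}}$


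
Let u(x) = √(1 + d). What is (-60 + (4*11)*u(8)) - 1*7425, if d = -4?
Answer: -7485 + 44*I*√3 ≈ -7485.0 + 76.21*I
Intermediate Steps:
u(x) = I*√3 (u(x) = √(1 - 4) = √(-3) = I*√3)
(-60 + (4*11)*u(8)) - 1*7425 = (-60 + (4*11)*(I*√3)) - 1*7425 = (-60 + 44*(I*√3)) - 7425 = (-60 + 44*I*√3) - 7425 = -7485 + 44*I*√3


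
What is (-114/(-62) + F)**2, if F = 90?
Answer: 8105409/961 ≈ 8434.3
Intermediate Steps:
(-114/(-62) + F)**2 = (-114/(-62) + 90)**2 = (-114*(-1/62) + 90)**2 = (57/31 + 90)**2 = (2847/31)**2 = 8105409/961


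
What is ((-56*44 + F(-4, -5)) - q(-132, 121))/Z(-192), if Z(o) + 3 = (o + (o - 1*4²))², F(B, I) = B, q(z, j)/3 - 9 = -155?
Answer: -2030/159997 ≈ -0.012688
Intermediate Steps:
q(z, j) = -438 (q(z, j) = 27 + 3*(-155) = 27 - 465 = -438)
Z(o) = -3 + (-16 + 2*o)² (Z(o) = -3 + (o + (o - 1*4²))² = -3 + (o + (o - 1*16))² = -3 + (o + (o - 16))² = -3 + (o + (-16 + o))² = -3 + (-16 + 2*o)²)
((-56*44 + F(-4, -5)) - q(-132, 121))/Z(-192) = ((-56*44 - 4) - 1*(-438))/(-3 + 4*(-8 - 192)²) = ((-2464 - 4) + 438)/(-3 + 4*(-200)²) = (-2468 + 438)/(-3 + 4*40000) = -2030/(-3 + 160000) = -2030/159997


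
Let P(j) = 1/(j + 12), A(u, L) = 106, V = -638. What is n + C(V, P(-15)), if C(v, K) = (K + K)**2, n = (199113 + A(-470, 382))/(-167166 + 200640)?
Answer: 642289/100422 ≈ 6.3959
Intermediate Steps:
n = 199219/33474 (n = (199113 + 106)/(-167166 + 200640) = 199219/33474 ≈ 5.9515)
P(j) = 1/(12 + j)
C(v, K) = 4*K**2 (C(v, K) = (2*K)**2 = 4*K**2)
n + C(V, P(-15)) = 199219/33474 + 4*(1/(12 - 15))**2 = 199219/33474 + 4*(1/(-3))**2 = 199219/33474 + 4*(-1/3)**2 = 199219/33474 + 4*(1/9) = 199219/33474 + 4/9 = 642289/100422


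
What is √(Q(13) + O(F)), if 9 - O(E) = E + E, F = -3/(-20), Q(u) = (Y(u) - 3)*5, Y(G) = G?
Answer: √5870/10 ≈ 7.6616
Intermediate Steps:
Q(u) = -15 + 5*u (Q(u) = (u - 3)*5 = (-3 + u)*5 = -15 + 5*u)
F = 3/20 (F = -3*(-1/20) = 3/20 ≈ 0.15000)
O(E) = 9 - 2*E (O(E) = 9 - (E + E) = 9 - 2*E)
√(Q(13) + O(F)) = √((-15 + 5*13) + (9 - 2*3/20)) = √((-15 + 65) + (9 - 3/10)) = √(50 + 87/10) = √(587/10) = √5870/10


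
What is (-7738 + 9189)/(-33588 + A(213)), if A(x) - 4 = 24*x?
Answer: -1451/28472 ≈ -0.050962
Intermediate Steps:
A(x) = 4 + 24*x
(-7738 + 9189)/(-33588 + A(213)) = (-7738 + 9189)/(-33588 + (4 + 24*213)) = 1451/(-33588 + (4 + 5112)) = 1451/(-33588 + 5116) = 1451/(-28472) = 1451*(-1/28472) = -1451/28472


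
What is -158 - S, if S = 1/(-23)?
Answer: -3633/23 ≈ -157.96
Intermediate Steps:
S = -1/23 ≈ -0.043478
-158 - S = -158 - 1*(-1/23) = -158 + 1/23 = -3633/23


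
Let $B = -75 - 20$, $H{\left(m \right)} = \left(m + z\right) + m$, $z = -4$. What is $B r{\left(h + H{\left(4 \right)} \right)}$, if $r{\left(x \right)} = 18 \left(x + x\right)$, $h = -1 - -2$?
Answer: $-17100$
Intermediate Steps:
$H{\left(m \right)} = -4 + 2 m$ ($H{\left(m \right)} = \left(m - 4\right) + m = \left(-4 + m\right) + m = -4 + 2 m$)
$h = 1$ ($h = -1 + 2 = 1$)
$r{\left(x \right)} = 36 x$ ($r{\left(x \right)} = 18 \cdot 2 x = 36 x$)
$B = -95$ ($B = -75 - 20 = -95$)
$B r{\left(h + H{\left(4 \right)} \right)} = - 95 \cdot 36 \left(1 + \left(-4 + 2 \cdot 4\right)\right) = - 95 \cdot 36 \left(1 + \left(-4 + 8\right)\right) = - 95 \cdot 36 \left(1 + 4\right) = - 95 \cdot 36 \cdot 5 = \left(-95\right) 180 = -17100$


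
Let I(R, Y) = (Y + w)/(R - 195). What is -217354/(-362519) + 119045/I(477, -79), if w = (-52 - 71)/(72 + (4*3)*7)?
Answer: -210946590846658/501363777 ≈ -4.2075e+5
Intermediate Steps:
w = -41/52 (w = -123/(72 + 12*7) = -123/(72 + 84) = -123/156 = -123*1/156 = -41/52 ≈ -0.78846)
I(R, Y) = (-41/52 + Y)/(-195 + R) (I(R, Y) = (Y - 41/52)/(R - 195) = (-41/52 + Y)/(-195 + R))
-217354/(-362519) + 119045/I(477, -79) = -217354/(-362519) + 119045/(((-41/52 - 79)/(-195 + 477))) = -217354*(-1/362519) + 119045/((-4149/52/282)) = 217354/362519 + 119045/(((1/282)*(-4149/52))) = 217354/362519 + 119045/(-1383/4888) = 217354/362519 + 119045*(-4888/1383) = 217354/362519 - 581891960/1383 = -210946590846658/501363777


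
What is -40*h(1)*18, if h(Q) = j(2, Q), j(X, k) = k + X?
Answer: -2160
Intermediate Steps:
j(X, k) = X + k
h(Q) = 2 + Q
-40*h(1)*18 = -40*(2 + 1)*18 = -40*3*18 = -120*18 = -2160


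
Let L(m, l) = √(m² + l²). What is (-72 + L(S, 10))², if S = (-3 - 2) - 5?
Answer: 5384 - 1440*√2 ≈ 3347.5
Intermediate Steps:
S = -10 (S = -5 - 5 = -10)
L(m, l) = √(l² + m²)
(-72 + L(S, 10))² = (-72 + √(10² + (-10)²))² = (-72 + √(100 + 100))² = (-72 + √200)² = (-72 + 10*√2)²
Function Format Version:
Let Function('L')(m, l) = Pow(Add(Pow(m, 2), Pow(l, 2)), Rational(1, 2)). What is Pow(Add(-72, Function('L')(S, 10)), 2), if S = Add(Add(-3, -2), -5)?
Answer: Add(5384, Mul(-1440, Pow(2, Rational(1, 2)))) ≈ 3347.5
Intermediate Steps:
S = -10 (S = Add(-5, -5) = -10)
Function('L')(m, l) = Pow(Add(Pow(l, 2), Pow(m, 2)), Rational(1, 2))
Pow(Add(-72, Function('L')(S, 10)), 2) = Pow(Add(-72, Pow(Add(Pow(10, 2), Pow(-10, 2)), Rational(1, 2))), 2) = Pow(Add(-72, Pow(Add(100, 100), Rational(1, 2))), 2) = Pow(Add(-72, Pow(200, Rational(1, 2))), 2) = Pow(Add(-72, Mul(10, Pow(2, Rational(1, 2)))), 2)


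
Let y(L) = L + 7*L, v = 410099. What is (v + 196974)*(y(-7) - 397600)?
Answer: -241406220888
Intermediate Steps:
y(L) = 8*L
(v + 196974)*(y(-7) - 397600) = (410099 + 196974)*(8*(-7) - 397600) = 607073*(-56 - 397600) = 607073*(-397656) = -241406220888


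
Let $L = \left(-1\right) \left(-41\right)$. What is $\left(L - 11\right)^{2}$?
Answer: $900$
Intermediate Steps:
$L = 41$
$\left(L - 11\right)^{2} = \left(41 - 11\right)^{2} = 30^{2} = 900$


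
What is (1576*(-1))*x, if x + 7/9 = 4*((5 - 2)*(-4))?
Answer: 691864/9 ≈ 76874.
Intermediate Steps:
x = -439/9 (x = -7/9 + 4*((5 - 2)*(-4)) = -7/9 + 4*(3*(-4)) = -7/9 + 4*(-12) = -7/9 - 48 = -439/9 ≈ -48.778)
(1576*(-1))*x = (1576*(-1))*(-439/9) = -1576*(-439/9) = 691864/9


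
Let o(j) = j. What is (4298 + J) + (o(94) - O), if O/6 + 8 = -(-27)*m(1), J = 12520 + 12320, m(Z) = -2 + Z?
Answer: 29442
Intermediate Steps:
J = 24840
O = -210 (O = -48 + 6*(-(-27)*(-2 + 1)) = -48 + 6*(-(-27)*(-1)) = -48 + 6*(-1*27) = -48 + 6*(-27) = -48 - 162 = -210)
(4298 + J) + (o(94) - O) = (4298 + 24840) + (94 - 1*(-210)) = 29138 + (94 + 210) = 29138 + 304 = 29442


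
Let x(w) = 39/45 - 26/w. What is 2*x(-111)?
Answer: 1222/555 ≈ 2.2018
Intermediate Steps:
x(w) = 13/15 - 26/w (x(w) = 39*(1/45) - 26/w = 13/15 - 26/w)
2*x(-111) = 2*(13/15 - 26/(-111)) = 2*(13/15 - 26*(-1/111)) = 2*(13/15 + 26/111) = 2*(611/555) = 1222/555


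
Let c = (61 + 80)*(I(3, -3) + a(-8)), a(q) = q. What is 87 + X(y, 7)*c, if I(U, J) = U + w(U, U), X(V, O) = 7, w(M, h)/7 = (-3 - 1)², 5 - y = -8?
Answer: 105696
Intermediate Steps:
y = 13 (y = 5 - 1*(-8) = 5 + 8 = 13)
w(M, h) = 112 (w(M, h) = 7*(-3 - 1)² = 7*(-4)² = 7*16 = 112)
I(U, J) = 112 + U (I(U, J) = U + 112 = 112 + U)
c = 15087 (c = (61 + 80)*((112 + 3) - 8) = 141*(115 - 8) = 141*107 = 15087)
87 + X(y, 7)*c = 87 + 7*15087 = 87 + 105609 = 105696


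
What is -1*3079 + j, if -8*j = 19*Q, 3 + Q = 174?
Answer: -27881/8 ≈ -3485.1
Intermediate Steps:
Q = 171 (Q = -3 + 174 = 171)
j = -3249/8 (j = -19*171/8 = -⅛*3249 = -3249/8 ≈ -406.13)
-1*3079 + j = -1*3079 - 3249/8 = -3079 - 3249/8 = -27881/8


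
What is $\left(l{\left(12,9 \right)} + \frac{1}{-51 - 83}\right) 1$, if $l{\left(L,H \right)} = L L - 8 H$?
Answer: $\frac{9647}{134} \approx 71.993$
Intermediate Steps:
$l{\left(L,H \right)} = L^{2} - 8 H$
$\left(l{\left(12,9 \right)} + \frac{1}{-51 - 83}\right) 1 = \left(\left(12^{2} - 72\right) + \frac{1}{-51 - 83}\right) 1 = \left(\left(144 - 72\right) + \frac{1}{-134}\right) 1 = \left(72 - \frac{1}{134}\right) 1 = \frac{9647}{134} \cdot 1 = \frac{9647}{134}$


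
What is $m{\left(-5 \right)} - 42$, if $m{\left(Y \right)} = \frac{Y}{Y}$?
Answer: $-41$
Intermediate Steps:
$m{\left(Y \right)} = 1$
$m{\left(-5 \right)} - 42 = 1 - 42 = -41$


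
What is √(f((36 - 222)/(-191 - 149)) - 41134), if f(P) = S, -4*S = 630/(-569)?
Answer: I*√53269981426/1138 ≈ 202.81*I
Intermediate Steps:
S = 315/1138 (S = -315/(2*(-569)) = -315*(-1)/(2*569) = -¼*(-630/569) = 315/1138 ≈ 0.27680)
f(P) = 315/1138
√(f((36 - 222)/(-191 - 149)) - 41134) = √(315/1138 - 41134) = √(-46810177/1138) = I*√53269981426/1138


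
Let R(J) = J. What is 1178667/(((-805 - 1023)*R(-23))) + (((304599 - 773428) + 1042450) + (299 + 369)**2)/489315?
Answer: 123923561257/4114551972 ≈ 30.118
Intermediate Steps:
1178667/(((-805 - 1023)*R(-23))) + (((304599 - 773428) + 1042450) + (299 + 369)**2)/489315 = 1178667/(((-805 - 1023)*(-23))) + (((304599 - 773428) + 1042450) + (299 + 369)**2)/489315 = 1178667/((-1828*(-23))) + ((-468829 + 1042450) + 668**2)*(1/489315) = 1178667/42044 + (573621 + 446224)*(1/489315) = 1178667*(1/42044) + 1019845*(1/489315) = 1178667/42044 + 203969/97863 = 123923561257/4114551972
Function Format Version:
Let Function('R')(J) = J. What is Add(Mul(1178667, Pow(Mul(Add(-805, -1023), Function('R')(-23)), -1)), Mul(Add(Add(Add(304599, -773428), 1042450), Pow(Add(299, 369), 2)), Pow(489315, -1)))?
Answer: Rational(123923561257, 4114551972) ≈ 30.118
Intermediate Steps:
Add(Mul(1178667, Pow(Mul(Add(-805, -1023), Function('R')(-23)), -1)), Mul(Add(Add(Add(304599, -773428), 1042450), Pow(Add(299, 369), 2)), Pow(489315, -1))) = Add(Mul(1178667, Pow(Mul(Add(-805, -1023), -23), -1)), Mul(Add(Add(Add(304599, -773428), 1042450), Pow(Add(299, 369), 2)), Pow(489315, -1))) = Add(Mul(1178667, Pow(Mul(-1828, -23), -1)), Mul(Add(Add(-468829, 1042450), Pow(668, 2)), Rational(1, 489315))) = Add(Mul(1178667, Pow(42044, -1)), Mul(Add(573621, 446224), Rational(1, 489315))) = Add(Mul(1178667, Rational(1, 42044)), Mul(1019845, Rational(1, 489315))) = Add(Rational(1178667, 42044), Rational(203969, 97863)) = Rational(123923561257, 4114551972)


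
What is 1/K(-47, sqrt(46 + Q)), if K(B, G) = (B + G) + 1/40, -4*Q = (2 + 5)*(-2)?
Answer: -75160/3451441 - 2400*sqrt(22)/3451441 ≈ -0.025038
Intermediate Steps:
Q = 7/2 (Q = -(2 + 5)*(-2)/4 = -7*(-2)/4 = -1/4*(-14) = 7/2 ≈ 3.5000)
K(B, G) = 1/40 + B + G (K(B, G) = (B + G) + 1/40 = 1/40 + B + G)
1/K(-47, sqrt(46 + Q)) = 1/(1/40 - 47 + sqrt(46 + 7/2)) = 1/(1/40 - 47 + sqrt(99/2)) = 1/(1/40 - 47 + 3*sqrt(22)/2) = 1/(-1879/40 + 3*sqrt(22)/2)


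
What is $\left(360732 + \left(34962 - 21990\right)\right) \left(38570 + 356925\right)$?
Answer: $147798063480$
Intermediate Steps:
$\left(360732 + \left(34962 - 21990\right)\right) \left(38570 + 356925\right) = \left(360732 + \left(34962 - 21990\right)\right) 395495 = \left(360732 + 12972\right) 395495 = 373704 \cdot 395495 = 147798063480$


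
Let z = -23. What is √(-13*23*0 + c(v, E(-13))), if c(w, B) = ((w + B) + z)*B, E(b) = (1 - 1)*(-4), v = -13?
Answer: 0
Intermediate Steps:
E(b) = 0 (E(b) = 0*(-4) = 0)
c(w, B) = B*(-23 + B + w) (c(w, B) = ((w + B) - 23)*B = ((B + w) - 23)*B = (-23 + B + w)*B = B*(-23 + B + w))
√(-13*23*0 + c(v, E(-13))) = √(-13*23*0 + 0*(-23 + 0 - 13)) = √(-299*0 + 0*(-36)) = √(0 + 0) = √0 = 0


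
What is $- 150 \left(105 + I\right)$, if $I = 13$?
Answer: $-17700$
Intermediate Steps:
$- 150 \left(105 + I\right) = - 150 \left(105 + 13\right) = \left(-150\right) 118 = -17700$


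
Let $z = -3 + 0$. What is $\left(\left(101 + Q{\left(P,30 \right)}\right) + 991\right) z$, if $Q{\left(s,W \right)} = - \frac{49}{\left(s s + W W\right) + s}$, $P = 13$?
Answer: $- \frac{3544485}{1082} \approx -3275.9$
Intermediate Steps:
$Q{\left(s,W \right)} = - \frac{49}{s + W^{2} + s^{2}}$ ($Q{\left(s,W \right)} = - \frac{49}{\left(s^{2} + W^{2}\right) + s} = - \frac{49}{\left(W^{2} + s^{2}\right) + s} = - \frac{49}{s + W^{2} + s^{2}}$)
$z = -3$
$\left(\left(101 + Q{\left(P,30 \right)}\right) + 991\right) z = \left(\left(101 - \frac{49}{13 + 30^{2} + 13^{2}}\right) + 991\right) \left(-3\right) = \left(\left(101 - \frac{49}{13 + 900 + 169}\right) + 991\right) \left(-3\right) = \left(\left(101 - \frac{49}{1082}\right) + 991\right) \left(-3\right) = \left(\frac{109233}{1082} + 991\right) \left(-3\right) = \frac{1181495}{1082} \left(-3\right) = - \frac{3544485}{1082}$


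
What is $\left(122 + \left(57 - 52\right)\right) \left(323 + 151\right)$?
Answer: $60198$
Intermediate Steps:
$\left(122 + \left(57 - 52\right)\right) \left(323 + 151\right) = \left(122 + 5\right) 474 = 127 \cdot 474 = 60198$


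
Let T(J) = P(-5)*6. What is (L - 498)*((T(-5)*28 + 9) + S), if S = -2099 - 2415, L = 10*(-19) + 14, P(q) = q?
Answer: 3602530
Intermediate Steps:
L = -176 (L = -190 + 14 = -176)
T(J) = -30 (T(J) = -5*6 = -30)
S = -4514
(L - 498)*((T(-5)*28 + 9) + S) = (-176 - 498)*((-30*28 + 9) - 4514) = -674*((-840 + 9) - 4514) = -674*(-831 - 4514) = -674*(-5345) = 3602530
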